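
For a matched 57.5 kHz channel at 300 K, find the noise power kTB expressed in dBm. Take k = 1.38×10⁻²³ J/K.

P_n = kTB = 1.38×10⁻²³ × 300 × 5.75×10⁴ = 2.38×10⁻¹⁶ W
In dBm: 10 log₁₀(2.38×10⁻¹⁶ / 10⁻³) = −126.2 dBm

−126.2 dBm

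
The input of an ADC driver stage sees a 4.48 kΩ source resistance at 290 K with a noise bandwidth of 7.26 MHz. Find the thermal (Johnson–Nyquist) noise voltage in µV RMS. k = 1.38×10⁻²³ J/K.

22.8 µV

V_n = √(4kTRB)
4kTRB = 4 × 1.38×10⁻²³ × 290 × 4.48×10³ × 7.26×10⁶ = 5.21×10⁻¹⁰ V²
V_n = √(5.21×10⁻¹⁰) = 2.28×10⁻⁵ V = 22.8 µV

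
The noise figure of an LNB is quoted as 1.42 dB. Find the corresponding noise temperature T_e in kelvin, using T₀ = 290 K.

112 K

F = 10^(1.42/10) = 1.38676
T_e = (F − 1)·T₀ = (1.38676 − 1) × 290 = 112 K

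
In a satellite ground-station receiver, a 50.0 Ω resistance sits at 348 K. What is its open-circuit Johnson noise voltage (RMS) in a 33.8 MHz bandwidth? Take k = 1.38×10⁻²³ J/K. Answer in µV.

5.70 µV

V_n = √(4kTRB)
4kTRB = 4 × 1.38×10⁻²³ × 348 × 5.00×10¹ × 3.38×10⁷ = 3.25×10⁻¹¹ V²
V_n = √(3.25×10⁻¹¹) = 5.70×10⁻⁶ V = 5.70 µV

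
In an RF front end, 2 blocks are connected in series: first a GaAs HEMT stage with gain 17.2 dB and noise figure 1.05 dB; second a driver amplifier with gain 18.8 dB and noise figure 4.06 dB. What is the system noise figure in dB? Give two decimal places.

Convert to linear (a loss of L dB is a gain of −L dB): F_i = 10^(NF_i/10), G_i = 10^(G_i,dB/10)
  Stage 1: F_1 = 10^(1.05/10) = 1.274, G_1 = 10^(17.2/10) = 52.48
  Stage 2: F_2 = 10^(4.06/10) = 2.547, G_2 = 10^(18.8/10) = 75.86
Friis cascade:
  F = 1.274 + (2.547 − 1)/52.48 = 1.303
NF = 10 log₁₀(1.303) = 1.15 dB

1.15 dB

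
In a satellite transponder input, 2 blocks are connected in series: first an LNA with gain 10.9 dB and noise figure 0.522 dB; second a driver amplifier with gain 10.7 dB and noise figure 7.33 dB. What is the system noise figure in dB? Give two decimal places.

1.72 dB

Convert to linear (a loss of L dB is a gain of −L dB): F_i = 10^(NF_i/10), G_i = 10^(G_i,dB/10)
  Stage 1: F_1 = 10^(0.522/10) = 1.128, G_1 = 10^(10.9/10) = 12.30
  Stage 2: F_2 = 10^(7.33/10) = 5.408, G_2 = 10^(10.7/10) = 11.75
Friis cascade:
  F = 1.128 + (5.408 − 1)/12.30 = 1.486
NF = 10 log₁₀(1.486) = 1.72 dB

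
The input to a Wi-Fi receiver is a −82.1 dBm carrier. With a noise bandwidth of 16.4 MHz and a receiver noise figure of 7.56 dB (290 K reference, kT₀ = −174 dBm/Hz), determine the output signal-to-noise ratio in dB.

12.2 dB

Noise floor: N = −174 + 10 log₁₀(B) + NF
10 log₁₀(1.64×10⁷) = 72.15 dB
N = −174 + 72.15 + 7.56 = −94.29 dBm
SNR = P_sig − N = −82.1 − (−94.29) = 12.19 dB → 12.2 dB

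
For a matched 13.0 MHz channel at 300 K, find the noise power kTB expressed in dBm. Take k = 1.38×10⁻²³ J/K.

−102.7 dBm

P_n = kTB = 1.38×10⁻²³ × 300 × 1.30×10⁷ = 5.38×10⁻¹⁴ W
In dBm: 10 log₁₀(5.38×10⁻¹⁴ / 10⁻³) = −102.7 dBm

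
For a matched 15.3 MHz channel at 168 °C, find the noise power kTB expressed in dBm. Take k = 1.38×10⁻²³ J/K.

T = 168 °C + 273.15 = 441.15 K
P_n = kTB = 1.38×10⁻²³ × 441.15 × 1.53×10⁷ = 9.31×10⁻¹⁴ W
In dBm: 10 log₁₀(9.31×10⁻¹⁴ / 10⁻³) = −100.3 dBm

−100.3 dBm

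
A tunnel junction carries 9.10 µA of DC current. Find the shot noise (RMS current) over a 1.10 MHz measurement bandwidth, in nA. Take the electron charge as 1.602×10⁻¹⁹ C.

I_n = √(2qI·B)
2qI·B = 2 × 1.602×10⁻¹⁹ × 9.10×10⁻⁶ × 1.10×10⁶ = 3.21×10⁻¹⁸ A²
I_n = √(3.21×10⁻¹⁸) = 1.79×10⁻⁹ A = 1.79 nA

1.79 nA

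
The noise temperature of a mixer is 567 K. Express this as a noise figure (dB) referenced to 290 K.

4.71 dB

F = 1 + T_e/T₀ = 1 + 567/290 = 2.95517
NF = 10 log₁₀(2.95517) = 4.71 dB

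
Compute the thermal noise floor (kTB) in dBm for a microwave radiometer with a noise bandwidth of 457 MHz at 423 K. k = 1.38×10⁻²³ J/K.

−85.7 dBm

P_n = kTB = 1.38×10⁻²³ × 423 × 4.57×10⁸ = 2.67×10⁻¹² W
In dBm: 10 log₁₀(2.67×10⁻¹² / 10⁻³) = −85.7 dBm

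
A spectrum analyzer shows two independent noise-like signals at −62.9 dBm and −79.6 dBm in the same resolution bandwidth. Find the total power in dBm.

−62.8 dBm

Convert to linear, add, convert back:
P₁ = 5.13×10⁻¹⁰ W, P₂ = 1.10×10⁻¹¹ W
P_tot = 5.24×10⁻¹⁰ W → 10 log₁₀(P_tot / 10⁻³) = −62.8 dBm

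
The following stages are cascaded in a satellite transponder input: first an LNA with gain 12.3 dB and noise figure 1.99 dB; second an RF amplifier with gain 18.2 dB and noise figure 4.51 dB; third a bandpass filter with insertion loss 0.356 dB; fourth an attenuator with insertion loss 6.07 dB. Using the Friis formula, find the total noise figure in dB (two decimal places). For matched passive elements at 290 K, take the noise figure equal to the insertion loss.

2.28 dB

Convert to linear (a loss of L dB is a gain of −L dB): F_i = 10^(NF_i/10), G_i = 10^(G_i,dB/10)
  Stage 1: F_1 = 10^(1.99/10) = 1.581, G_1 = 10^(12.3/10) = 16.98
  Stage 2: F_2 = 10^(4.51/10) = 2.825, G_2 = 10^(18.2/10) = 66.07
  Stage 3: F_3 = 10^(0.356/10) = 1.085, G_3 = 10^(−0.356/10) = 0.9213
  Stage 4: F_4 = 10^(6.07/10) = 4.046, G_4 = 10^(−6.07/10) = 0.2472
Friis cascade:
  F = 1.581 + (2.825 − 1)/16.98 + (1.085 − 1)/1122 + (4.046 − 1)/1034 = 1.692
NF = 10 log₁₀(1.692) = 2.28 dB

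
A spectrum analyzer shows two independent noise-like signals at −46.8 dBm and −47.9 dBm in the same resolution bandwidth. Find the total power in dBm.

Convert to linear, add, convert back:
P₁ = 2.09×10⁻⁸ W, P₂ = 1.62×10⁻⁸ W
P_tot = 3.71×10⁻⁸ W → 10 log₁₀(P_tot / 10⁻³) = −44.3 dBm

−44.3 dBm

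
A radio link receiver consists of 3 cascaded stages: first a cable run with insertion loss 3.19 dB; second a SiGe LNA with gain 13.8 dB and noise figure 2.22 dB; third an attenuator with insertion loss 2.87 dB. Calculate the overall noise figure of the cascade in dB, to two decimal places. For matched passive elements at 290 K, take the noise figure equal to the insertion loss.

Convert to linear (a loss of L dB is a gain of −L dB): F_i = 10^(NF_i/10), G_i = 10^(G_i,dB/10)
  Stage 1: F_1 = 10^(3.19/10) = 2.084, G_1 = 10^(−3.19/10) = 0.4797
  Stage 2: F_2 = 10^(2.22/10) = 1.667, G_2 = 10^(13.8/10) = 23.99
  Stage 3: F_3 = 10^(2.87/10) = 1.936, G_3 = 10^(−2.87/10) = 0.5164
Friis cascade:
  F = 2.084 + (1.667 − 1)/0.4797 + (1.936 − 1)/11.51 = 3.557
NF = 10 log₁₀(3.557) = 5.51 dB

5.51 dB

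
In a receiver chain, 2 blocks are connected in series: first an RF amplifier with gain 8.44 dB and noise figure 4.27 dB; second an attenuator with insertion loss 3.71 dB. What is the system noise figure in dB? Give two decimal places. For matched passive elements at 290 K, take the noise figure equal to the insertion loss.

Convert to linear (a loss of L dB is a gain of −L dB): F_i = 10^(NF_i/10), G_i = 10^(G_i,dB/10)
  Stage 1: F_1 = 10^(4.27/10) = 2.673, G_1 = 10^(8.44/10) = 6.982
  Stage 2: F_2 = 10^(3.71/10) = 2.350, G_2 = 10^(−3.71/10) = 0.4256
Friis cascade:
  F = 2.673 + (2.350 − 1)/6.982 = 2.866
NF = 10 log₁₀(2.866) = 4.57 dB

4.57 dB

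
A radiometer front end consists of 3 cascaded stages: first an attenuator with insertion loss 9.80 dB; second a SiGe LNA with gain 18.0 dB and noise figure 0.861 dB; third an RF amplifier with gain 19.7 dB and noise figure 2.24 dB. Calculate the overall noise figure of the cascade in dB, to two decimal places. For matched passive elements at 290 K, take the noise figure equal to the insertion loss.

10.70 dB

Convert to linear (a loss of L dB is a gain of −L dB): F_i = 10^(NF_i/10), G_i = 10^(G_i,dB/10)
  Stage 1: F_1 = 10^(9.80/10) = 9.550, G_1 = 10^(−9.80/10) = 0.1047
  Stage 2: F_2 = 10^(0.861/10) = 1.219, G_2 = 10^(18.0/10) = 63.10
  Stage 3: F_3 = 10^(2.24/10) = 1.675, G_3 = 10^(19.7/10) = 93.33
Friis cascade:
  F = 9.550 + (1.219 − 1)/0.1047 + (1.675 − 1)/6.607 = 11.75
NF = 10 log₁₀(11.75) = 10.70 dB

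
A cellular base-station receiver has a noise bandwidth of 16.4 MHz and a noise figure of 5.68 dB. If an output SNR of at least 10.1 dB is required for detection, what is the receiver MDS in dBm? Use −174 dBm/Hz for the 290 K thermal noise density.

Sensitivity = −174 + 10 log₁₀(B) + NF + SNR_min
= −174 + 72.15 + 5.68 + 10.1
= −86.07 dBm → −86.1 dBm

−86.1 dBm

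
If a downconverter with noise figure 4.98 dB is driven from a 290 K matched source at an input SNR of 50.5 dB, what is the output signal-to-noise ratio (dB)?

45.52 dB

By definition F = SNR_in/SNR_out, so in dB: SNR_out = SNR_in − NF
SNR_out = 50.5 − 4.98 = 45.52 dB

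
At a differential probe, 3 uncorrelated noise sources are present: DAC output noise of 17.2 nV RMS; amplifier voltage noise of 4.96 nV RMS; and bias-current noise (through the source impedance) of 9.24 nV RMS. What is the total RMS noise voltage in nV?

20.1 nV

Uncorrelated sources add in power (mean-square): V_tot = √(ΣV_i²)
V_tot = √[(1.72×10⁻⁸)² + (4.96×10⁻⁹)² + (9.24×10⁻⁹)²] = 2.01×10⁻⁸ V = 20.1 nV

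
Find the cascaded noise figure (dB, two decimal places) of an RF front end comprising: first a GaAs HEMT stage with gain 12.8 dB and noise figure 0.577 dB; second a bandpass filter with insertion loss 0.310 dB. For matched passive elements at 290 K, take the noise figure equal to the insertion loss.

Convert to linear (a loss of L dB is a gain of −L dB): F_i = 10^(NF_i/10), G_i = 10^(G_i,dB/10)
  Stage 1: F_1 = 10^(0.577/10) = 1.142, G_1 = 10^(12.8/10) = 19.05
  Stage 2: F_2 = 10^(0.310/10) = 1.074, G_2 = 10^(−0.310/10) = 0.9311
Friis cascade:
  F = 1.142 + (1.074 − 1)/19.05 = 1.146
NF = 10 log₁₀(1.146) = 0.59 dB

0.59 dB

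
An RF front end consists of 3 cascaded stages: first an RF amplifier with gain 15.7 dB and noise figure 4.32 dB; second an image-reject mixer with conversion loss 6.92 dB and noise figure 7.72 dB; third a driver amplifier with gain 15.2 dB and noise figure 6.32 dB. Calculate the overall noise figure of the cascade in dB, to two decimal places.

Convert to linear (a loss of L dB is a gain of −L dB): F_i = 10^(NF_i/10), G_i = 10^(G_i,dB/10)
  Stage 1: F_1 = 10^(4.32/10) = 2.704, G_1 = 10^(15.7/10) = 37.15
  Stage 2: F_2 = 10^(7.72/10) = 5.916, G_2 = 10^(−6.92/10) = 0.2032
  Stage 3: F_3 = 10^(6.32/10) = 4.285, G_3 = 10^(15.2/10) = 33.11
Friis cascade:
  F = 2.704 + (5.916 − 1)/37.15 + (4.285 − 1)/7.551 = 3.271
NF = 10 log₁₀(3.271) = 5.15 dB

5.15 dB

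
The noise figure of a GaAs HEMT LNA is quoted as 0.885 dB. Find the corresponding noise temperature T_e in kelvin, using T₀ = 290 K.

F = 10^(0.885/10) = 1.22603
T_e = (F − 1)·T₀ = (1.22603 − 1) × 290 = 65.5 K

65.5 K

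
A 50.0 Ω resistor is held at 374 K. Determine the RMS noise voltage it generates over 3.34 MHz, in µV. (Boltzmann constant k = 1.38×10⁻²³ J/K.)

V_n = √(4kTRB)
4kTRB = 4 × 1.38×10⁻²³ × 374 × 5.00×10¹ × 3.34×10⁶ = 3.45×10⁻¹² V²
V_n = √(3.45×10⁻¹²) = 1.86×10⁻⁶ V = 1.86 µV

1.86 µV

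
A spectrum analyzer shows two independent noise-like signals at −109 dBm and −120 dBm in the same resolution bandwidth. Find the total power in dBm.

Convert to linear, add, convert back:
P₁ = 1.26×10⁻¹⁴ W, P₂ = 1.00×10⁻¹⁵ W
P_tot = 1.36×10⁻¹⁴ W → 10 log₁₀(P_tot / 10⁻³) = −108.7 dBm

−108.7 dBm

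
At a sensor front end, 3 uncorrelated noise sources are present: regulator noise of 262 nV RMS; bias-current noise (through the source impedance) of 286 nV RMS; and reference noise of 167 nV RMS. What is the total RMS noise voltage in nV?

422 nV

Uncorrelated sources add in power (mean-square): V_tot = √(ΣV_i²)
V_tot = √[(2.62×10⁻⁷)² + (2.86×10⁻⁷)² + (1.67×10⁻⁷)²] = 4.22×10⁻⁷ V = 422 nV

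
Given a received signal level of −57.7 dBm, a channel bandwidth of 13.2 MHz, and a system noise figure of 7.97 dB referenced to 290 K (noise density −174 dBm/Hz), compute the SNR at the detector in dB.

Noise floor: N = −174 + 10 log₁₀(B) + NF
10 log₁₀(1.32×10⁷) = 71.21 dB
N = −174 + 71.21 + 7.97 = −94.82 dBm
SNR = P_sig − N = −57.7 − (−94.82) = 37.12 dB → 37.1 dB

37.1 dB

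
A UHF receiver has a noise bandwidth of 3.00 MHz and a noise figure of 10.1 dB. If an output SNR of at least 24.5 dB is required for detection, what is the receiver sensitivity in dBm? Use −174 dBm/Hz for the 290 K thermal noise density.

Sensitivity = −174 + 10 log₁₀(B) + NF + SNR_min
= −174 + 64.77 + 10.1 + 24.5
= −74.63 dBm → −74.6 dBm

−74.6 dBm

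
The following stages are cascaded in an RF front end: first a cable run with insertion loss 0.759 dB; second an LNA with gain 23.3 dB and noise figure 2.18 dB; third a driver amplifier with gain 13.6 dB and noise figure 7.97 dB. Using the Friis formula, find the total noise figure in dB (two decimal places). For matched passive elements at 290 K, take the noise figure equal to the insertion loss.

Convert to linear (a loss of L dB is a gain of −L dB): F_i = 10^(NF_i/10), G_i = 10^(G_i,dB/10)
  Stage 1: F_1 = 10^(0.759/10) = 1.191, G_1 = 10^(−0.759/10) = 0.8397
  Stage 2: F_2 = 10^(2.18/10) = 1.652, G_2 = 10^(23.3/10) = 213.8
  Stage 3: F_3 = 10^(7.97/10) = 6.266, G_3 = 10^(13.6/10) = 22.91
Friis cascade:
  F = 1.191 + (1.652 − 1)/0.8397 + (6.266 − 1)/179.5 = 1.997
NF = 10 log₁₀(1.997) = 3.00 dB

3.00 dB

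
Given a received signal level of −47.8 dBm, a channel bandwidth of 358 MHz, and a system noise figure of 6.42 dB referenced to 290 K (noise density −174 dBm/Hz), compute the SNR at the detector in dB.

34.2 dB

Noise floor: N = −174 + 10 log₁₀(B) + NF
10 log₁₀(3.58×10⁸) = 85.54 dB
N = −174 + 85.54 + 6.42 = −82.04 dBm
SNR = P_sig − N = −47.8 − (−82.04) = 34.24 dB → 34.2 dB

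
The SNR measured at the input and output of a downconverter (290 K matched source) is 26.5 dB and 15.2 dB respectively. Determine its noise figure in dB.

NF (dB) = SNR_in(dB) − SNR_out(dB) when the source is at T₀
NF = 26.5 − 15.2 = 11.3 dB

11.3 dB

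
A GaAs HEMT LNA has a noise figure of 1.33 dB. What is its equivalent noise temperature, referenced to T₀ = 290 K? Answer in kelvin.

104 K

F = 10^(1.33/10) = 1.35831
T_e = (F − 1)·T₀ = (1.35831 − 1) × 290 = 104 K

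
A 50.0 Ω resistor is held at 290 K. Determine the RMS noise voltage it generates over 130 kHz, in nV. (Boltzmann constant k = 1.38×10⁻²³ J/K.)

V_n = √(4kTRB)
4kTRB = 4 × 1.38×10⁻²³ × 290 × 5.00×10¹ × 1.30×10⁵ = 1.04×10⁻¹³ V²
V_n = √(1.04×10⁻¹³) = 3.23×10⁻⁷ V = 323 nV

323 nV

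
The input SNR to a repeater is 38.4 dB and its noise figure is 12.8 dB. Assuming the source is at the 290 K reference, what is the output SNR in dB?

25.6 dB

By definition F = SNR_in/SNR_out, so in dB: SNR_out = SNR_in − NF
SNR_out = 38.4 − 12.8 = 25.6 dB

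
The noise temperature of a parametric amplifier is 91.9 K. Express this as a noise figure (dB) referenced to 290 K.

F = 1 + T_e/T₀ = 1 + 91.9/290 = 1.3169
NF = 10 log₁₀(1.3169) = 1.20 dB

1.20 dB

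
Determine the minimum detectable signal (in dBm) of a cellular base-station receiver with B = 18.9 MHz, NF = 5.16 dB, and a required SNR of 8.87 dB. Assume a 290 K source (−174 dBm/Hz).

Sensitivity = −174 + 10 log₁₀(B) + NF + SNR_min
= −174 + 72.76 + 5.16 + 8.87
= −87.21 dBm → −87.2 dBm

−87.2 dBm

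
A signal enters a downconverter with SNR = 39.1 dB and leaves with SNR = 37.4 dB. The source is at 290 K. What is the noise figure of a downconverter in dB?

1.7 dB

NF (dB) = SNR_in(dB) − SNR_out(dB) when the source is at T₀
NF = 39.1 − 37.4 = 1.7 dB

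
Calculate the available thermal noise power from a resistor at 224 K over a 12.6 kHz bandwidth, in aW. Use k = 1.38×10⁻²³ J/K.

38.9 aW

P_n = kTB = 1.38×10⁻²³ × 224 × 1.26×10⁴ = 3.89×10⁻¹⁷ W = 38.9 aW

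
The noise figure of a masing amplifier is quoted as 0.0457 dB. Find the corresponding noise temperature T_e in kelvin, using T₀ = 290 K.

3.07 K

F = 10^(0.0457/10) = 1.01058
T_e = (F − 1)·T₀ = (1.01058 − 1) × 290 = 3.07 K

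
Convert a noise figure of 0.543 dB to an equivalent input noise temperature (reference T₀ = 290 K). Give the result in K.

38.6 K

F = 10^(0.543/10) = 1.13318
T_e = (F − 1)·T₀ = (1.13318 − 1) × 290 = 38.6 K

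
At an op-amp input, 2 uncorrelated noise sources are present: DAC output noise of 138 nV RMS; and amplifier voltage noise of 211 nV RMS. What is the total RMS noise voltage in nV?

252 nV

Uncorrelated sources add in power (mean-square): V_tot = √(ΣV_i²)
V_tot = √[(1.38×10⁻⁷)² + (2.11×10⁻⁷)²] = 2.52×10⁻⁷ V = 252 nV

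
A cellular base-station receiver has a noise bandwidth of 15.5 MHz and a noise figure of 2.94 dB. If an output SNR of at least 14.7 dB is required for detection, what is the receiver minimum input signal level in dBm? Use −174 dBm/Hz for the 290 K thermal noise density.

−84.5 dBm

Sensitivity = −174 + 10 log₁₀(B) + NF + SNR_min
= −174 + 71.9 + 2.94 + 14.7
= −84.46 dBm → −84.5 dBm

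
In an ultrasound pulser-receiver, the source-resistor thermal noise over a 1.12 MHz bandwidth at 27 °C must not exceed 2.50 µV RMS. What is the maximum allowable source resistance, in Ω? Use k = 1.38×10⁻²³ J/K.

337 Ω

T = 27 °C + 273.15 = 300.15 K
Johnson–Nyquist: V_n = √(4kTRB) ⇒ R = V_n² / (4kTB)
4kTB = 4 × 1.38×10⁻²³ × 300.15 × 1.12×10⁶ = 1.86×10⁻¹⁴
R = (2.50×10⁻⁶)² / 1.86×10⁻¹⁴ = 3.37×10² Ω = 337 Ω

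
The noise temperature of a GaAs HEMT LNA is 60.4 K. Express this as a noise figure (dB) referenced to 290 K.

F = 1 + T_e/T₀ = 1 + 60.4/290 = 1.20828
NF = 10 log₁₀(1.20828) = 0.822 dB

0.822 dB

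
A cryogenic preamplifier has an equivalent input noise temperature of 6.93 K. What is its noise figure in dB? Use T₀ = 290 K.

F = 1 + T_e/T₀ = 1 + 6.93/290 = 1.0239
NF = 10 log₁₀(1.0239) = 0.103 dB

0.103 dB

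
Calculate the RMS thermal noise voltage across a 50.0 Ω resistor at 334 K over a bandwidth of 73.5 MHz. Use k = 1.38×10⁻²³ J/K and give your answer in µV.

V_n = √(4kTRB)
4kTRB = 4 × 1.38×10⁻²³ × 334 × 5.00×10¹ × 7.35×10⁷ = 6.78×10⁻¹¹ V²
V_n = √(6.78×10⁻¹¹) = 8.23×10⁻⁶ V = 8.23 µV

8.23 µV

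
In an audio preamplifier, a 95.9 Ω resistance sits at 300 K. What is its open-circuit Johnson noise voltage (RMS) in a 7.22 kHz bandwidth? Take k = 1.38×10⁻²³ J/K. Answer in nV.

V_n = √(4kTRB)
4kTRB = 4 × 1.38×10⁻²³ × 300 × 9.59×10¹ × 7.22×10³ = 1.15×10⁻¹⁴ V²
V_n = √(1.15×10⁻¹⁴) = 1.07×10⁻⁷ V = 107 nV

107 nV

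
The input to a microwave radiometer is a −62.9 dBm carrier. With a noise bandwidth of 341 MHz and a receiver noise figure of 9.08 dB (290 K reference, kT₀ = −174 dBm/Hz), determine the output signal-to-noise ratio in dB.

16.7 dB

Noise floor: N = −174 + 10 log₁₀(B) + NF
10 log₁₀(3.41×10⁸) = 85.33 dB
N = −174 + 85.33 + 9.08 = −79.59 dBm
SNR = P_sig − N = −62.9 − (−79.59) = 16.69 dB → 16.7 dB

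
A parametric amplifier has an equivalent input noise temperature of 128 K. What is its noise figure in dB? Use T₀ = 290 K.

1.59 dB

F = 1 + T_e/T₀ = 1 + 128/290 = 1.44138
NF = 10 log₁₀(1.44138) = 1.59 dB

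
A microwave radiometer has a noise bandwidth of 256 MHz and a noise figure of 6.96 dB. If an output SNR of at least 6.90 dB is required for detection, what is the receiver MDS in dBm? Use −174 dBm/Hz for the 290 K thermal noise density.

−76.1 dBm

Sensitivity = −174 + 10 log₁₀(B) + NF + SNR_min
= −174 + 84.08 + 6.96 + 6.90
= −76.06 dBm → −76.1 dBm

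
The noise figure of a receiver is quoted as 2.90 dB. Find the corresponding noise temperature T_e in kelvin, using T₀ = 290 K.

F = 10^(2.90/10) = 1.94984
T_e = (F − 1)·T₀ = (1.94984 − 1) × 290 = 275 K

275 K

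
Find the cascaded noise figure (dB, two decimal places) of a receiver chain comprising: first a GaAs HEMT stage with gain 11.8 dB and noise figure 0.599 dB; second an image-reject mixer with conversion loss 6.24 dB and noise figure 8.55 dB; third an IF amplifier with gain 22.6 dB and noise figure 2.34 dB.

Convert to linear (a loss of L dB is a gain of −L dB): F_i = 10^(NF_i/10), G_i = 10^(G_i,dB/10)
  Stage 1: F_1 = 10^(0.599/10) = 1.148, G_1 = 10^(11.8/10) = 15.14
  Stage 2: F_2 = 10^(8.55/10) = 7.161, G_2 = 10^(−6.24/10) = 0.2377
  Stage 3: F_3 = 10^(2.34/10) = 1.714, G_3 = 10^(22.6/10) = 182.0
Friis cascade:
  F = 1.148 + (7.161 − 1)/15.14 + (1.714 − 1)/3.597 = 1.753
NF = 10 log₁₀(1.753) = 2.44 dB

2.44 dB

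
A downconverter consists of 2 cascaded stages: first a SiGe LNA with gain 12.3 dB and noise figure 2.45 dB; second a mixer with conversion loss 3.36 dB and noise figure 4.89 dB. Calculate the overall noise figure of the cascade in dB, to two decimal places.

Convert to linear (a loss of L dB is a gain of −L dB): F_i = 10^(NF_i/10), G_i = 10^(G_i,dB/10)
  Stage 1: F_1 = 10^(2.45/10) = 1.758, G_1 = 10^(12.3/10) = 16.98
  Stage 2: F_2 = 10^(4.89/10) = 3.083, G_2 = 10^(−3.36/10) = 0.4613
Friis cascade:
  F = 1.758 + (3.083 − 1)/16.98 = 1.881
NF = 10 log₁₀(1.881) = 2.74 dB

2.74 dB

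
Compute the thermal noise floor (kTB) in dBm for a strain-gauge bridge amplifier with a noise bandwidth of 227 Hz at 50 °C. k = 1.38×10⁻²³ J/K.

−149.9 dBm

T = 50 °C + 273.15 = 323.15 K
P_n = kTB = 1.38×10⁻²³ × 323.15 × 2.27×10² = 1.01×10⁻¹⁸ W
In dBm: 10 log₁₀(1.01×10⁻¹⁸ / 10⁻³) = −149.9 dBm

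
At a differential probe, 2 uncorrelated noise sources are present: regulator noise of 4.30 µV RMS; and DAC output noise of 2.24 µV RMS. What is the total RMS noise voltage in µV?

4.85 µV

Uncorrelated sources add in power (mean-square): V_tot = √(ΣV_i²)
V_tot = √[(4.30×10⁻⁶)² + (2.24×10⁻⁶)²] = 4.85×10⁻⁶ V = 4.85 µV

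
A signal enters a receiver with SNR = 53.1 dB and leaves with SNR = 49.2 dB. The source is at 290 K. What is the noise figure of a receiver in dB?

NF (dB) = SNR_in(dB) − SNR_out(dB) when the source is at T₀
NF = 53.1 − 49.2 = 3.9 dB

3.9 dB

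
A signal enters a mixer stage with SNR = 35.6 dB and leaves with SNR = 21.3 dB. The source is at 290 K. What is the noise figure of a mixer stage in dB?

14.3 dB

NF (dB) = SNR_in(dB) − SNR_out(dB) when the source is at T₀
NF = 35.6 − 21.3 = 14.3 dB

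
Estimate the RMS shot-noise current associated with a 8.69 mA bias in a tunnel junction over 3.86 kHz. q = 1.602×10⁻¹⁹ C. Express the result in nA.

I_n = √(2qI·B)
2qI·B = 2 × 1.602×10⁻¹⁹ × 8.69×10⁻³ × 3.86×10³ = 1.07×10⁻¹⁷ A²
I_n = √(1.07×10⁻¹⁷) = 3.28×10⁻⁹ A = 3.28 nA

3.28 nA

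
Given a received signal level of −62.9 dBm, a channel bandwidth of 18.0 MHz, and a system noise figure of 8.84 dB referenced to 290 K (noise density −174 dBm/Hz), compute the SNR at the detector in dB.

29.7 dB

Noise floor: N = −174 + 10 log₁₀(B) + NF
10 log₁₀(1.80×10⁷) = 72.55 dB
N = −174 + 72.55 + 8.84 = −92.61 dBm
SNR = P_sig − N = −62.9 − (−92.61) = 29.71 dB → 29.7 dB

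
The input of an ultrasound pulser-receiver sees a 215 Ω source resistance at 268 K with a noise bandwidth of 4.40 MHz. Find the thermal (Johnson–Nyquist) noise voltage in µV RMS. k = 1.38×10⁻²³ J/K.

3.74 µV

V_n = √(4kTRB)
4kTRB = 4 × 1.38×10⁻²³ × 268 × 2.15×10² × 4.40×10⁶ = 1.40×10⁻¹¹ V²
V_n = √(1.40×10⁻¹¹) = 3.74×10⁻⁶ V = 3.74 µV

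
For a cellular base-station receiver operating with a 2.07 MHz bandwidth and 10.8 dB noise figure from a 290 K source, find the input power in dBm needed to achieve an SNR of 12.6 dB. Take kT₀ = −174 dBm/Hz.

Sensitivity = −174 + 10 log₁₀(B) + NF + SNR_min
= −174 + 63.16 + 10.8 + 12.6
= −87.44 dBm → −87.4 dBm

−87.4 dBm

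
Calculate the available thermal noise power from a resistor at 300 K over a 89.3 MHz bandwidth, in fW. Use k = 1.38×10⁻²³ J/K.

370 fW

P_n = kTB = 1.38×10⁻²³ × 300 × 8.93×10⁷ = 3.70×10⁻¹³ W = 370 fW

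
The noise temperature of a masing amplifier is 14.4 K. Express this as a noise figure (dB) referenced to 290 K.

F = 1 + T_e/T₀ = 1 + 14.4/290 = 1.04966
NF = 10 log₁₀(1.04966) = 0.210 dB

0.210 dB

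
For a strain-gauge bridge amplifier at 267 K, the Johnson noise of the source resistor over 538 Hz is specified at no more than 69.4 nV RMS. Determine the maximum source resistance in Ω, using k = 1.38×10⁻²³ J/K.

607 Ω

Johnson–Nyquist: V_n = √(4kTRB) ⇒ R = V_n² / (4kTB)
4kTB = 4 × 1.38×10⁻²³ × 267 × 5.38×10² = 7.93×10⁻¹⁸
R = (6.94×10⁻⁸)² / 7.93×10⁻¹⁸ = 6.07×10² Ω = 607 Ω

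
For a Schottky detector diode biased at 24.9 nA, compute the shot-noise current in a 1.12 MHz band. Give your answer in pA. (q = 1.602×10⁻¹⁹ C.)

I_n = √(2qI·B)
2qI·B = 2 × 1.602×10⁻¹⁹ × 2.49×10⁻⁸ × 1.12×10⁶ = 8.94×10⁻²¹ A²
I_n = √(8.94×10⁻²¹) = 9.45×10⁻¹¹ A = 94.5 pA

94.5 pA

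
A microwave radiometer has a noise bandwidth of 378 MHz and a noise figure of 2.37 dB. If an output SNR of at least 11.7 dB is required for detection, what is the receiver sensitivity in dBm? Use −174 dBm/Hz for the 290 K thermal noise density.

−74.2 dBm

Sensitivity = −174 + 10 log₁₀(B) + NF + SNR_min
= −174 + 85.77 + 2.37 + 11.7
= −74.16 dBm → −74.2 dBm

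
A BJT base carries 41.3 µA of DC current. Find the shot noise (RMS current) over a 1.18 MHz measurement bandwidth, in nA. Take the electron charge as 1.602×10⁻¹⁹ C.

I_n = √(2qI·B)
2qI·B = 2 × 1.602×10⁻¹⁹ × 4.13×10⁻⁵ × 1.18×10⁶ = 1.56×10⁻¹⁷ A²
I_n = √(1.56×10⁻¹⁷) = 3.95×10⁻⁹ A = 3.95 nA

3.95 nA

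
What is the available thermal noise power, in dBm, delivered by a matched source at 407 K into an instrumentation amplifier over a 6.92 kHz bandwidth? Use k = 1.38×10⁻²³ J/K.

−134.1 dBm

P_n = kTB = 1.38×10⁻²³ × 407 × 6.92×10³ = 3.89×10⁻¹⁷ W
In dBm: 10 log₁₀(3.89×10⁻¹⁷ / 10⁻³) = −134.1 dBm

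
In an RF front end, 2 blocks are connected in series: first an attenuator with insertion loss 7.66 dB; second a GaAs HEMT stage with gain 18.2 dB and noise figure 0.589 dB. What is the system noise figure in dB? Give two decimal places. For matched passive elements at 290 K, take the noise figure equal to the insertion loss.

8.25 dB

Convert to linear (a loss of L dB is a gain of −L dB): F_i = 10^(NF_i/10), G_i = 10^(G_i,dB/10)
  Stage 1: F_1 = 10^(7.66/10) = 5.834, G_1 = 10^(−7.66/10) = 0.1714
  Stage 2: F_2 = 10^(0.589/10) = 1.145, G_2 = 10^(18.2/10) = 66.07
Friis cascade:
  F = 5.834 + (1.145 − 1)/0.1714 = 6.682
NF = 10 log₁₀(6.682) = 8.25 dB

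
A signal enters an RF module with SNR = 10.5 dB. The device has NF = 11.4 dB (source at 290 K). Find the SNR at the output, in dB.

−0.9 dB

By definition F = SNR_in/SNR_out, so in dB: SNR_out = SNR_in − NF
SNR_out = 10.5 − 11.4 = −0.9 dB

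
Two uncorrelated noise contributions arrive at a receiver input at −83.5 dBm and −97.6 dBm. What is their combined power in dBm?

Convert to linear, add, convert back:
P₁ = 4.47×10⁻¹² W, P₂ = 1.74×10⁻¹³ W
P_tot = 4.64×10⁻¹² W → 10 log₁₀(P_tot / 10⁻³) = −83.3 dBm

−83.3 dBm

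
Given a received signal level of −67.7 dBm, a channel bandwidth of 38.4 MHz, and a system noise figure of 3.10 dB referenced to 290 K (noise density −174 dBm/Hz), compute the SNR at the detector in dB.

Noise floor: N = −174 + 10 log₁₀(B) + NF
10 log₁₀(3.84×10⁷) = 75.84 dB
N = −174 + 75.84 + 3.10 = −95.06 dBm
SNR = P_sig − N = −67.7 − (−95.06) = 27.36 dB → 27.4 dB

27.4 dB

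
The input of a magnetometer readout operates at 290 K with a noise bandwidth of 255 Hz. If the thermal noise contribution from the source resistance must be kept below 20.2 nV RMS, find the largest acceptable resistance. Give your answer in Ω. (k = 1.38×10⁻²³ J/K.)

100 Ω

Johnson–Nyquist: V_n = √(4kTRB) ⇒ R = V_n² / (4kTB)
4kTB = 4 × 1.38×10⁻²³ × 290 × 2.55×10² = 4.08×10⁻¹⁸
R = (2.02×10⁻⁸)² / 4.08×10⁻¹⁸ = 1.00×10² Ω = 100 Ω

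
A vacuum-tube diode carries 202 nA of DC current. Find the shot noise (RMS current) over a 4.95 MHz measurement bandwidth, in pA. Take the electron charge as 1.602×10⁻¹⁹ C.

566 pA

I_n = √(2qI·B)
2qI·B = 2 × 1.602×10⁻¹⁹ × 2.02×10⁻⁷ × 4.95×10⁶ = 3.20×10⁻¹⁹ A²
I_n = √(3.20×10⁻¹⁹) = 5.66×10⁻¹⁰ A = 566 pA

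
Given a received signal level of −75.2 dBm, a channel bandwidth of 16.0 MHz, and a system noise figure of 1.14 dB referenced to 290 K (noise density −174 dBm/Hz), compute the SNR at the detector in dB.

25.6 dB

Noise floor: N = −174 + 10 log₁₀(B) + NF
10 log₁₀(1.60×10⁷) = 72.04 dB
N = −174 + 72.04 + 1.14 = −100.82 dBm
SNR = P_sig − N = −75.2 − (−100.82) = 25.62 dB → 25.6 dB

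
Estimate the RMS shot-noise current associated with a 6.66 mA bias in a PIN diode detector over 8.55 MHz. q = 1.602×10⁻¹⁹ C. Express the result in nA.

I_n = √(2qI·B)
2qI·B = 2 × 1.602×10⁻¹⁹ × 6.66×10⁻³ × 8.55×10⁶ = 1.82×10⁻¹⁴ A²
I_n = √(1.82×10⁻¹⁴) = 1.35×10⁻⁷ A = 135 nA

135 nA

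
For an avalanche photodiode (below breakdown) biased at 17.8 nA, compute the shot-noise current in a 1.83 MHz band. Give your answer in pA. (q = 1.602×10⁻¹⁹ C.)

102 pA

I_n = √(2qI·B)
2qI·B = 2 × 1.602×10⁻¹⁹ × 1.78×10⁻⁸ × 1.83×10⁶ = 1.04×10⁻²⁰ A²
I_n = √(1.04×10⁻²⁰) = 1.02×10⁻¹⁰ A = 102 pA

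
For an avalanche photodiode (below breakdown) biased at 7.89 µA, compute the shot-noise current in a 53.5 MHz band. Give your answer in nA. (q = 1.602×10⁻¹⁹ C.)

11.6 nA

I_n = √(2qI·B)
2qI·B = 2 × 1.602×10⁻¹⁹ × 7.89×10⁻⁶ × 5.35×10⁷ = 1.35×10⁻¹⁶ A²
I_n = √(1.35×10⁻¹⁶) = 1.16×10⁻⁸ A = 11.6 nA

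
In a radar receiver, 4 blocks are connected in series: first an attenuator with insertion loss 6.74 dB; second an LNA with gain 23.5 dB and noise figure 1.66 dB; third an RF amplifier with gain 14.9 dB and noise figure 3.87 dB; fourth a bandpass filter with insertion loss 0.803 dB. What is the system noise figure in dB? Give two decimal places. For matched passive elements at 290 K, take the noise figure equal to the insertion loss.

Convert to linear (a loss of L dB is a gain of −L dB): F_i = 10^(NF_i/10), G_i = 10^(G_i,dB/10)
  Stage 1: F_1 = 10^(6.74/10) = 4.721, G_1 = 10^(−6.74/10) = 0.2118
  Stage 2: F_2 = 10^(1.66/10) = 1.466, G_2 = 10^(23.5/10) = 223.9
  Stage 3: F_3 = 10^(3.87/10) = 2.438, G_3 = 10^(14.9/10) = 30.90
  Stage 4: F_4 = 10^(0.803/10) = 1.203, G_4 = 10^(−0.803/10) = 0.8312
Friis cascade:
  F = 4.721 + (1.466 − 1)/0.2118 + (2.438 − 1)/47.42 + (1.203 − 1)/1466 = 6.949
NF = 10 log₁₀(6.949) = 8.42 dB

8.42 dB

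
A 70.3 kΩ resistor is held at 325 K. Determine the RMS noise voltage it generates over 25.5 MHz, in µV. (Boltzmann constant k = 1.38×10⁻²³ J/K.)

179 µV

V_n = √(4kTRB)
4kTRB = 4 × 1.38×10⁻²³ × 325 × 7.03×10⁴ × 2.55×10⁷ = 3.22×10⁻⁸ V²
V_n = √(3.22×10⁻⁸) = 1.79×10⁻⁴ V = 179 µV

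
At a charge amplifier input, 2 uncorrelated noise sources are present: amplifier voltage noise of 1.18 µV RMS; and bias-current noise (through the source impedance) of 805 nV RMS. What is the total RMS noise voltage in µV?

Uncorrelated sources add in power (mean-square): V_tot = √(ΣV_i²)
V_tot = √[(1.18×10⁻⁶)² + (8.05×10⁻⁷)²] = 1.43×10⁻⁶ V = 1.43 µV

1.43 µV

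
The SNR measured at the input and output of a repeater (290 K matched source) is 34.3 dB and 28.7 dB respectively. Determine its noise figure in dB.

NF (dB) = SNR_in(dB) − SNR_out(dB) when the source is at T₀
NF = 34.3 − 28.7 = 5.6 dB

5.6 dB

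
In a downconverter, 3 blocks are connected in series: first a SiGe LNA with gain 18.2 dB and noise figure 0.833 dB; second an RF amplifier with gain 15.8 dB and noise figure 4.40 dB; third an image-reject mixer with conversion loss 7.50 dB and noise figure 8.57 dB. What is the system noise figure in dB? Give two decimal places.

0.94 dB

Convert to linear (a loss of L dB is a gain of −L dB): F_i = 10^(NF_i/10), G_i = 10^(G_i,dB/10)
  Stage 1: F_1 = 10^(0.833/10) = 1.211, G_1 = 10^(18.2/10) = 66.07
  Stage 2: F_2 = 10^(4.40/10) = 2.754, G_2 = 10^(15.8/10) = 38.02
  Stage 3: F_3 = 10^(8.57/10) = 7.194, G_3 = 10^(−7.50/10) = 0.1778
Friis cascade:
  F = 1.211 + (2.754 − 1)/66.07 + (7.194 − 1)/2512 = 1.240
NF = 10 log₁₀(1.240) = 0.94 dB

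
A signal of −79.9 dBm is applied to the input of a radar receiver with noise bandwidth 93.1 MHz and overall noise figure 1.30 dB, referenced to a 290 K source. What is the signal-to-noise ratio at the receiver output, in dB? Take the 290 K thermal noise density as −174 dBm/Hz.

Noise floor: N = −174 + 10 log₁₀(B) + NF
10 log₁₀(9.31×10⁷) = 79.69 dB
N = −174 + 79.69 + 1.30 = −93.01 dBm
SNR = P_sig − N = −79.9 − (−93.01) = 13.11 dB → 13.1 dB

13.1 dB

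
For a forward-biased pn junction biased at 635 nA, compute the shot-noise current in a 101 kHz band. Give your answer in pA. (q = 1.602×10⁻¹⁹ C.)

143 pA

I_n = √(2qI·B)
2qI·B = 2 × 1.602×10⁻¹⁹ × 6.35×10⁻⁷ × 1.01×10⁵ = 2.05×10⁻²⁰ A²
I_n = √(2.05×10⁻²⁰) = 1.43×10⁻¹⁰ A = 143 pA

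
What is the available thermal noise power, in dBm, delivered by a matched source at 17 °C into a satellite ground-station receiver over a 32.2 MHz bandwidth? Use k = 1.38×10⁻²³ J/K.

−98.9 dBm

T = 17 °C + 273.15 = 290.15 K
P_n = kTB = 1.38×10⁻²³ × 290.15 × 3.22×10⁷ = 1.29×10⁻¹³ W
In dBm: 10 log₁₀(1.29×10⁻¹³ / 10⁻³) = −98.9 dBm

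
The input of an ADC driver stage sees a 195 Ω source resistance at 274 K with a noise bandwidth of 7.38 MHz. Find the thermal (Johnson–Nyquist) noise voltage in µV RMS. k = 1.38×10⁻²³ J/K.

4.67 µV

V_n = √(4kTRB)
4kTRB = 4 × 1.38×10⁻²³ × 274 × 1.95×10² × 7.38×10⁶ = 2.18×10⁻¹¹ V²
V_n = √(2.18×10⁻¹¹) = 4.67×10⁻⁶ V = 4.67 µV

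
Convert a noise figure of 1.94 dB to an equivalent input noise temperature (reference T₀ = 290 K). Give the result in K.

163 K

F = 10^(1.94/10) = 1.56315
T_e = (F − 1)·T₀ = (1.56315 − 1) × 290 = 163 K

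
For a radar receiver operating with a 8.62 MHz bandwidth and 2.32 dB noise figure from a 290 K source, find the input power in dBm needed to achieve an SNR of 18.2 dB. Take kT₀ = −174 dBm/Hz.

−84.1 dBm

Sensitivity = −174 + 10 log₁₀(B) + NF + SNR_min
= −174 + 69.36 + 2.32 + 18.2
= −84.12 dBm → −84.1 dBm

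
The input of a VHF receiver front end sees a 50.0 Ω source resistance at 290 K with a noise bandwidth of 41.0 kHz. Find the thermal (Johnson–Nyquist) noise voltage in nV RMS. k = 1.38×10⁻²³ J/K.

181 nV

V_n = √(4kTRB)
4kTRB = 4 × 1.38×10⁻²³ × 290 × 5.00×10¹ × 4.10×10⁴ = 3.28×10⁻¹⁴ V²
V_n = √(3.28×10⁻¹⁴) = 1.81×10⁻⁷ V = 181 nV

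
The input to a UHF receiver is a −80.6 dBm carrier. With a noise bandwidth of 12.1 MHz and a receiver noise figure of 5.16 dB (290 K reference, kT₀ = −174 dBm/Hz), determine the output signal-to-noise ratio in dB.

Noise floor: N = −174 + 10 log₁₀(B) + NF
10 log₁₀(1.21×10⁷) = 70.83 dB
N = −174 + 70.83 + 5.16 = −98.01 dBm
SNR = P_sig − N = −80.6 − (−98.01) = 17.41 dB → 17.4 dB

17.4 dB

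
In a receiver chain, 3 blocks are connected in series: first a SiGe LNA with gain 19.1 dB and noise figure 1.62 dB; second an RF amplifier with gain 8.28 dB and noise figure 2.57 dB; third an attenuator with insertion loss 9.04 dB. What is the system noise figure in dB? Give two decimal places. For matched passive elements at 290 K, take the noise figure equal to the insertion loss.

Convert to linear (a loss of L dB is a gain of −L dB): F_i = 10^(NF_i/10), G_i = 10^(G_i,dB/10)
  Stage 1: F_1 = 10^(1.62/10) = 1.452, G_1 = 10^(19.1/10) = 81.28
  Stage 2: F_2 = 10^(2.57/10) = 1.807, G_2 = 10^(8.28/10) = 6.730
  Stage 3: F_3 = 10^(9.04/10) = 8.017, G_3 = 10^(−9.04/10) = 0.1247
Friis cascade:
  F = 1.452 + (1.807 − 1)/81.28 + (8.017 − 1)/547.0 = 1.475
NF = 10 log₁₀(1.475) = 1.69 dB

1.69 dB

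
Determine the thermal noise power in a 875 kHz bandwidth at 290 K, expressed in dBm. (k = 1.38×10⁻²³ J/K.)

−114.6 dBm

P_n = kTB = 1.38×10⁻²³ × 290 × 8.75×10⁵ = 3.50×10⁻¹⁵ W
In dBm: 10 log₁₀(3.50×10⁻¹⁵ / 10⁻³) = −114.6 dBm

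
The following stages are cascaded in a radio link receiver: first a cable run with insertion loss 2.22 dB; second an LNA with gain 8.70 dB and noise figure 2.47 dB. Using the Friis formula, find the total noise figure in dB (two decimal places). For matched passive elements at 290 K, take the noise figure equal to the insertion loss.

Convert to linear (a loss of L dB is a gain of −L dB): F_i = 10^(NF_i/10), G_i = 10^(G_i,dB/10)
  Stage 1: F_1 = 10^(2.22/10) = 1.667, G_1 = 10^(−2.22/10) = 0.5998
  Stage 2: F_2 = 10^(2.47/10) = 1.766, G_2 = 10^(8.70/10) = 7.413
Friis cascade:
  F = 1.667 + (1.766 − 1)/0.5998 = 2.944
NF = 10 log₁₀(2.944) = 4.69 dB

4.69 dB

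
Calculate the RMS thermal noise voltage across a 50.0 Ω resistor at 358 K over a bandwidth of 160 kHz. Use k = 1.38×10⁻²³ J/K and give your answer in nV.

398 nV

V_n = √(4kTRB)
4kTRB = 4 × 1.38×10⁻²³ × 358 × 5.00×10¹ × 1.60×10⁵ = 1.58×10⁻¹³ V²
V_n = √(1.58×10⁻¹³) = 3.98×10⁻⁷ V = 398 nV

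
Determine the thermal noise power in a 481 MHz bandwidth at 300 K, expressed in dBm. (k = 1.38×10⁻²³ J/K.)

−87.0 dBm

P_n = kTB = 1.38×10⁻²³ × 300 × 4.81×10⁸ = 1.99×10⁻¹² W
In dBm: 10 log₁₀(1.99×10⁻¹² / 10⁻³) = −87.0 dBm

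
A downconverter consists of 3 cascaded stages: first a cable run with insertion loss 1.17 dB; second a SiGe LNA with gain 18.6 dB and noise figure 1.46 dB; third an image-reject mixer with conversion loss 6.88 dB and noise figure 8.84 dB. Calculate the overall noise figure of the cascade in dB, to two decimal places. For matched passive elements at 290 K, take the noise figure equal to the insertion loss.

2.91 dB

Convert to linear (a loss of L dB is a gain of −L dB): F_i = 10^(NF_i/10), G_i = 10^(G_i,dB/10)
  Stage 1: F_1 = 10^(1.17/10) = 1.309, G_1 = 10^(−1.17/10) = 0.7638
  Stage 2: F_2 = 10^(1.46/10) = 1.400, G_2 = 10^(18.6/10) = 72.44
  Stage 3: F_3 = 10^(8.84/10) = 7.656, G_3 = 10^(−6.88/10) = 0.2051
Friis cascade:
  F = 1.309 + (1.400 − 1)/0.7638 + (7.656 − 1)/55.34 = 1.953
NF = 10 log₁₀(1.953) = 2.91 dB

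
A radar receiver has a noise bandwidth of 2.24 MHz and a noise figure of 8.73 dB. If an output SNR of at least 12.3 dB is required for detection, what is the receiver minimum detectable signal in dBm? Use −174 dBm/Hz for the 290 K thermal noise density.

Sensitivity = −174 + 10 log₁₀(B) + NF + SNR_min
= −174 + 63.5 + 8.73 + 12.3
= −89.47 dBm → −89.5 dBm

−89.5 dBm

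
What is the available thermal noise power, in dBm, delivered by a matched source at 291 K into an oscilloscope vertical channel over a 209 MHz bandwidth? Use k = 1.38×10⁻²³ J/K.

−90.8 dBm

P_n = kTB = 1.38×10⁻²³ × 291 × 2.09×10⁸ = 8.39×10⁻¹³ W
In dBm: 10 log₁₀(8.39×10⁻¹³ / 10⁻³) = −90.8 dBm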